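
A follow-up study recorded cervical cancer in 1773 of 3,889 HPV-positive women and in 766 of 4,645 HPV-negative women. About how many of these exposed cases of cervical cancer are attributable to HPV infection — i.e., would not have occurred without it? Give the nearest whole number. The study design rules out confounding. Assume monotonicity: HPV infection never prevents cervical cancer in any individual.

about 1132 cases

p₁ = P(outcome | exposed) = 1773/3889 = 0.4559
p₀ = P(outcome | unexposed) = 766/4645 = 0.16491
PN = (p₁ − p₀)/p₁ = (0.4559 − 0.16491) / 0.4559 ≈ 0.63828.
Attributable cases ≈ PN × (exposed cases) = 0.63828 × 1773 ≈ 1131.67.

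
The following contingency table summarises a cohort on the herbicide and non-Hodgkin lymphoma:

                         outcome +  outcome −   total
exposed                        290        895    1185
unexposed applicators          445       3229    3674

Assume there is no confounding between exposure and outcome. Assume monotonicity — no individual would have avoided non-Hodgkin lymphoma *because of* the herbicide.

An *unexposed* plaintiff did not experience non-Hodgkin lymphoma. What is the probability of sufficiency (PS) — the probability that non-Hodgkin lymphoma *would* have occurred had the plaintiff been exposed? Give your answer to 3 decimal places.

p₁ = P(outcome | exposed) = 290/1185 = 0.24473
p₀ = P(outcome | unexposed) = 445/3674 = 0.12112
Under exogeneity and monotonicity, PS = (p₁ − p₀)/(1 − p₀).
PS = (0.24473 − 0.12112) / 0.87888 ≈ 0.1406

PS ≈ 0.141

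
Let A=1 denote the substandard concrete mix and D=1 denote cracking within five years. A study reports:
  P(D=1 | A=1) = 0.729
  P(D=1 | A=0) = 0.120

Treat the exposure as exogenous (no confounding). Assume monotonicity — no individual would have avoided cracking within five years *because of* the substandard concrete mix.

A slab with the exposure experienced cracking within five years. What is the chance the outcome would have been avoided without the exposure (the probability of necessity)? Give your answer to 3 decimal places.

Let p₁ = 0.729, p₀ = 0.12.
Under exogeneity and monotonicity, PN = (p₁ − p₀) / p₁.
PN = (0.729 − 0.12) / 0.729 = 0.609 / 0.729 ≈ 0.8354

PN ≈ 0.835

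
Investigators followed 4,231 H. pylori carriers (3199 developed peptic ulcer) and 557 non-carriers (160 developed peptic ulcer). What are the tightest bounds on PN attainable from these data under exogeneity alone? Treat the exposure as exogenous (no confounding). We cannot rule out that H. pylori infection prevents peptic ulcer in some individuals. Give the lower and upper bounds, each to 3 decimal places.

p₁ = P(outcome | exposed) = 3199/4231 = 0.75609
p₀ = P(outcome | unexposed) = 160/557 = 0.28725
Under exogeneity alone the bounds on PN are max{0,(p₁−p₀)/p₁} ≤ PN ≤ min{1,(1−p₀)/p₁}.
  lower = (p₁ − p₀)/p₁ = 0.46883 / 0.75609 ≈ 0.6201
  upper = min{1, (1 − p₀)/p₁} = 0.71275 / 0.75609 ≈ 0.9427

0.620 ≤ PN ≤ 0.943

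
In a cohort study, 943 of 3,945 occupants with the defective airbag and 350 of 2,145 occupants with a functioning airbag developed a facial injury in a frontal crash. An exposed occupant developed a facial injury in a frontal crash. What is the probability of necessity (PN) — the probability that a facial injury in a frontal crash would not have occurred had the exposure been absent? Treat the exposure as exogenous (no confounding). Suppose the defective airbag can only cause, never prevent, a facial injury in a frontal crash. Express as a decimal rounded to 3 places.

PN ≈ 0.317

p₁ = P(outcome | exposed) = 943/3945 = 0.23904
p₀ = P(outcome | unexposed) = 350/2145 = 0.16317
Under exogeneity and monotonicity, PN = (p₁ − p₀) / p₁.
PN = (0.23904 − 0.16317) / 0.23904 = 0.075867 / 0.23904 ≈ 0.3174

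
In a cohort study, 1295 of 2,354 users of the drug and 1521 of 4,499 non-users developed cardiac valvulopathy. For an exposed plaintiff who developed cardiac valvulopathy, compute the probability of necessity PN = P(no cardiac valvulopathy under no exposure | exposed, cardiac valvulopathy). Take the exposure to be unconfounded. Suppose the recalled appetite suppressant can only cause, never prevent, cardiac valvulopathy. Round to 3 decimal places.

p₁ = P(outcome | exposed) = 1295/2354 = 0.55013
p₀ = P(outcome | unexposed) = 1521/4499 = 0.33808
Under exogeneity and monotonicity, PN = (p₁ − p₀) / p₁.
PN = (0.55013 − 0.33808) / 0.55013 = 0.21205 / 0.55013 ≈ 0.3855

PN ≈ 0.385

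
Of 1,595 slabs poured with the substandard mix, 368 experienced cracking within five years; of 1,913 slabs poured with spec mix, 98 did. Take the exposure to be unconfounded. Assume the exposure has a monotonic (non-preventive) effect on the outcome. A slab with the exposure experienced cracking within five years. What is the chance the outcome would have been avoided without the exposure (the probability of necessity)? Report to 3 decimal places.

PN ≈ 0.778

p₁ = P(outcome | exposed) = 368/1595 = 0.23072
p₀ = P(outcome | unexposed) = 98/1913 = 0.051228
Under exogeneity and monotonicity, PN = (p₁ − p₀) / p₁.
PN = (0.23072 − 0.051228) / 0.23072 = 0.17949 / 0.23072 ≈ 0.7780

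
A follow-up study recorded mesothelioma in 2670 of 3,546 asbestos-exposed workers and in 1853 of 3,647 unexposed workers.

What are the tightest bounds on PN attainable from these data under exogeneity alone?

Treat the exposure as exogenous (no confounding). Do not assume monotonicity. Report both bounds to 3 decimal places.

p₁ = P(outcome | exposed) = 2670/3546 = 0.75296
p₀ = P(outcome | unexposed) = 1853/3647 = 0.50809
Under exogeneity alone the bounds on PN are max{0,(p₁−p₀)/p₁} ≤ PN ≤ min{1,(1−p₀)/p₁}.
  lower = (p₁ − p₀)/p₁ = 0.24487 / 0.75296 ≈ 0.3252
  upper = min{1, (1 − p₀)/p₁} = 0.49191 / 0.75296 ≈ 0.6533

0.325 ≤ PN ≤ 0.653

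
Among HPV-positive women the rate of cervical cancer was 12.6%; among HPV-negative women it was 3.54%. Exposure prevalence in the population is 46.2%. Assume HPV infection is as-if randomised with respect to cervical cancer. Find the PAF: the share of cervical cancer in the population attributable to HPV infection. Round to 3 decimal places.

PAF ≈ 0.542

p₁ = 0.126, p₀ = 0.0354.
Overall risk P(Y=1) = π·p₁ + (1−π)·p₀ = 0.462×0.126 + 0.538×0.0354 = 0.077257.
Under exogeneity, PAF = [P(Y=1) − p₀] / P(Y=1).
PAF = (0.077257 − 0.0354) / 0.077257 ≈ 0.5418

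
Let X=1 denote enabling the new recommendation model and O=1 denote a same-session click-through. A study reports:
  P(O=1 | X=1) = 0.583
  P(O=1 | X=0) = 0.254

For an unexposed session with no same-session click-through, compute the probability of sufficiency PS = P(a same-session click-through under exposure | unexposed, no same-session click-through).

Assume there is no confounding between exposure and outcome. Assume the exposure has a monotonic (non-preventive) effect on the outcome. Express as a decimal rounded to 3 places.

Let p₁ = 0.583, p₀ = 0.254.
Under exogeneity and monotonicity, PS = (p₁ − p₀) / (1 − p₀).
PS = (0.583 − 0.254) / (1 − 0.254) = 0.329 / 0.746 ≈ 0.4410

PS ≈ 0.441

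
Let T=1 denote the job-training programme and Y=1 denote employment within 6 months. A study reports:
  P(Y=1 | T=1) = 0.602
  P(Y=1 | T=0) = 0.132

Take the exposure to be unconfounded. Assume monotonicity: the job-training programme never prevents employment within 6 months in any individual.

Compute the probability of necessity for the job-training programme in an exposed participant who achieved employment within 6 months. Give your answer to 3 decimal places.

Let p₁ = 0.602, p₀ = 0.132.
Under exogeneity and monotonicity, PN = (p₁ − p₀) / p₁.
PN = (0.602 − 0.132) / 0.602 = 0.47 / 0.602 ≈ 0.7807

PN ≈ 0.781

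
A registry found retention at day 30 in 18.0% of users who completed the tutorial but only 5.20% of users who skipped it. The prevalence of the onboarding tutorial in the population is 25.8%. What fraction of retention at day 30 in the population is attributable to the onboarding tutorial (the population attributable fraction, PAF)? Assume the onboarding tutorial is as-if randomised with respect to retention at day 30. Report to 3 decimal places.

p₁ = 0.18, p₀ = 0.052.
Overall risk P(Y=1) = π·p₁ + (1−π)·p₀ = 0.258×0.18 + 0.742×0.052 = 0.085024.
Under exogeneity, PAF = [P(Y=1) − p₀] / P(Y=1).
PAF = (0.085024 − 0.052) / 0.085024 ≈ 0.3884

PAF ≈ 0.388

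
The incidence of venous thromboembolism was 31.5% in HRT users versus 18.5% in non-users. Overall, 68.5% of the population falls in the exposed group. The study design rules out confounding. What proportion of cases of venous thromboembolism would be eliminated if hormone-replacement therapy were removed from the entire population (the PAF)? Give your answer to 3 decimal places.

PAF ≈ 0.325

p₁ = 0.315, p₀ = 0.185.
Overall risk P(Y=1) = π·p₁ + (1−π)·p₀ = 0.685×0.315 + 0.315×0.185 = 0.27405.
Under exogeneity, PAF = [P(Y=1) − p₀] / P(Y=1).
PAF = (0.27405 − 0.185) / 0.27405 ≈ 0.3249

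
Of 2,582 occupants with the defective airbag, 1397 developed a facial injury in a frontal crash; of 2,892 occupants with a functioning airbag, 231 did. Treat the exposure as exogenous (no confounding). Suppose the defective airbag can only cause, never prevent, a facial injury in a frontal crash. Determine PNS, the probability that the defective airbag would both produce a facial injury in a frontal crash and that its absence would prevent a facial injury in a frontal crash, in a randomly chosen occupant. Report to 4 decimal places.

PNS ≈ 0.4612

p₁ = P(outcome | exposed) = 1397/2582 = 0.54105
p₀ = P(outcome | unexposed) = 231/2892 = 0.079876
Under exogeneity and monotonicity, PNS = p₁ − p₀.
PNS = 0.54105 − 0.079876 = 0.46118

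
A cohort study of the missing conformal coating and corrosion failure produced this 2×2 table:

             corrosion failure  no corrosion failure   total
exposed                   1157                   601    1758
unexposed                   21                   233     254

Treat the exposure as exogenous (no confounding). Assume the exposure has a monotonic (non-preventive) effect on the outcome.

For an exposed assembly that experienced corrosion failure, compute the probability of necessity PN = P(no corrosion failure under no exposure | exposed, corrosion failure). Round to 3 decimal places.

p₁ = P(outcome | exposed) = 1157/1758 = 0.65813
p₀ = P(outcome | unexposed) = 21/254 = 0.082677
Under exogeneity and monotonicity, PN = (p₁ − p₀)/p₁.
PN = (0.65813 − 0.082677) / 0.65813 ≈ 0.8744

PN ≈ 0.874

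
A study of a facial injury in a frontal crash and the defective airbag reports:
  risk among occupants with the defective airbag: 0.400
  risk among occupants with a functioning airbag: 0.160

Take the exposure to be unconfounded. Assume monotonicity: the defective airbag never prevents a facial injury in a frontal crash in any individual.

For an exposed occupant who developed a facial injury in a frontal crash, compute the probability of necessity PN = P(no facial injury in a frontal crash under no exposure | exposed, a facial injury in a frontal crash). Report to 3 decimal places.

PN ≈ 0.600

Let p₁ = 0.4, p₀ = 0.16.
Under exogeneity and monotonicity, PN = (p₁ − p₀) / p₁.
PN = (0.4 − 0.16) / 0.4 = 0.24 / 0.4 ≈ 0.6000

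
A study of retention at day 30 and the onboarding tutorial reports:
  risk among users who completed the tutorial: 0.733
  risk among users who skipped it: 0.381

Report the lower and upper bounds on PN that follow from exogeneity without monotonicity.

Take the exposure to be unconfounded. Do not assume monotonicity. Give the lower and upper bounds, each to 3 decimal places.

Let p₁ = 0.733, p₀ = 0.381.
Under exogeneity alone the bounds on PN are max{0,(p₁−p₀)/p₁} ≤ PN ≤ min{1,(1−p₀)/p₁}.
  lower = (p₁ − p₀)/p₁ = 0.352 / 0.733 ≈ 0.4802
  upper = min{1, (1 − p₀)/p₁} = 0.619 / 0.733 ≈ 0.8445

0.480 ≤ PN ≤ 0.844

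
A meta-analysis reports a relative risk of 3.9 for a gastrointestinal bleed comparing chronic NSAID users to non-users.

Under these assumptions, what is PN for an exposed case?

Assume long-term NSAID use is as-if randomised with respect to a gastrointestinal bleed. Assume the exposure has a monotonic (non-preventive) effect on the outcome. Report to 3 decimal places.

Under exogeneity and monotonicity, PN = (RR − 1) / RR = 1 − 1/RR.
PN = (3.9 − 1) / 3.9 = 2.9 / 3.9 ≈ 0.7436

PN ≈ 0.744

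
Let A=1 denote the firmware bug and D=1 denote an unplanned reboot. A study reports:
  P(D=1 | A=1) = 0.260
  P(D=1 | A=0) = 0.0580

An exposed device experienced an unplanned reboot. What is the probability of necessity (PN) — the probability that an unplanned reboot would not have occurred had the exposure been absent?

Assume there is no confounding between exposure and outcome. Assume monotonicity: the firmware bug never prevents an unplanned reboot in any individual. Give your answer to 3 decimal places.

Let p₁ = 0.26, p₀ = 0.058.
Under exogeneity and monotonicity, PN = (p₁ − p₀) / p₁.
PN = (0.26 − 0.058) / 0.26 = 0.202 / 0.26 ≈ 0.7769

PN ≈ 0.777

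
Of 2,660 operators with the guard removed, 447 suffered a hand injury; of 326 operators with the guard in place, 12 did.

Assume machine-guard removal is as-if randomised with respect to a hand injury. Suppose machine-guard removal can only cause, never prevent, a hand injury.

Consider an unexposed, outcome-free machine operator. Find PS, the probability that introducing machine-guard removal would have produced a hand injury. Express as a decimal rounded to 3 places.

PS ≈ 0.136

p₁ = P(outcome | exposed) = 447/2660 = 0.16805
p₀ = P(outcome | unexposed) = 12/326 = 0.03681
Under exogeneity and monotonicity, PS = (p₁ − p₀) / (1 − p₀).
PS = (0.16805 − 0.03681) / (1 − 0.03681) = 0.13124 / 0.96319 ≈ 0.1363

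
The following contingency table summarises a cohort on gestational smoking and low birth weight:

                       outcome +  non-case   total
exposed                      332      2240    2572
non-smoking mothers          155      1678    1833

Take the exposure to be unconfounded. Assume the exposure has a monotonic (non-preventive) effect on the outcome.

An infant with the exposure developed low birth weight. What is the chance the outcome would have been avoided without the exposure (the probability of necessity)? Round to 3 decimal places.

PN ≈ 0.345

p₁ = P(outcome | exposed) = 332/2572 = 0.12908
p₀ = P(outcome | unexposed) = 155/1833 = 0.084561
Under exogeneity and monotonicity, PN = (p₁ − p₀)/p₁.
PN = (0.12908 − 0.084561) / 0.12908 ≈ 0.3449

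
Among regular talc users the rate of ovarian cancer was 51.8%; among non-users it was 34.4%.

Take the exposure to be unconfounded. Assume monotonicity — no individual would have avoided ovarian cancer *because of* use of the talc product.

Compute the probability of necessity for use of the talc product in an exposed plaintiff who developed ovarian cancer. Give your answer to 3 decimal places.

p₁ = 0.518, p₀ = 0.344.
Under exogeneity and monotonicity, PN = (p₁ − p₀) / p₁.
PN = (0.518 − 0.344) / 0.518 = 0.174 / 0.518 ≈ 0.3359

PN ≈ 0.336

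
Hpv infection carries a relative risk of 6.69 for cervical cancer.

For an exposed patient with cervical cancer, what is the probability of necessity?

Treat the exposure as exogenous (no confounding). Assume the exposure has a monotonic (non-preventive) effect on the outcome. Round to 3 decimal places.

Under exogeneity and monotonicity, PN = (RR − 1) / RR = 1 − 1/RR.
PN = (6.69 − 1) / 6.69 = 5.69 / 6.69 ≈ 0.8505

PN ≈ 0.851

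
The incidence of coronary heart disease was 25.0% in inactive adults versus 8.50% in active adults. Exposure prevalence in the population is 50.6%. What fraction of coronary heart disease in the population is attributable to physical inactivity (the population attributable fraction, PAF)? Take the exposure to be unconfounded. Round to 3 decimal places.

p₁ = 0.25, p₀ = 0.085.
Overall risk P(Y=1) = π·p₁ + (1−π)·p₀ = 0.506×0.25 + 0.494×0.085 = 0.16849.
Under exogeneity, PAF = [P(Y=1) − p₀] / P(Y=1).
PAF = (0.16849 − 0.085) / 0.16849 ≈ 0.4955

PAF ≈ 0.496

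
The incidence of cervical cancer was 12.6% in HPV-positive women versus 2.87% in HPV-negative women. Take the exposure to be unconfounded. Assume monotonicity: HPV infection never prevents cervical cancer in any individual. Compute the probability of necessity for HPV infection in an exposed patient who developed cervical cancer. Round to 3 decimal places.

p₁ = 0.126, p₀ = 0.0287.
Under exogeneity and monotonicity, PN = (p₁ − p₀) / p₁.
PN = (0.126 − 0.0287) / 0.126 = 0.0973 / 0.126 ≈ 0.7722

PN ≈ 0.772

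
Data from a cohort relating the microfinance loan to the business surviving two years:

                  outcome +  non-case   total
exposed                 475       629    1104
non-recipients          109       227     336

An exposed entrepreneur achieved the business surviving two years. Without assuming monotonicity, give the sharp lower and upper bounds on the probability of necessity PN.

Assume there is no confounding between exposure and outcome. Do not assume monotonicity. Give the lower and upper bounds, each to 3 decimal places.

0.246 ≤ PN ≤ 1.000

p₁ = P(outcome | exposed) = 475/1104 = 0.43025
p₀ = P(outcome | unexposed) = 109/336 = 0.3244
Under exogeneity alone the bounds on PN are max{0,(p₁−p₀)/p₁} ≤ PN ≤ min{1,(1−p₀)/p₁}.
  lower = (p₁ − p₀)/p₁ = 0.10585 / 0.43025 ≈ 0.2460
  upper = min{1, (1 − p₀)/p₁} = 0.6756 / 0.43025 ≈ 1.5702 → capped at 1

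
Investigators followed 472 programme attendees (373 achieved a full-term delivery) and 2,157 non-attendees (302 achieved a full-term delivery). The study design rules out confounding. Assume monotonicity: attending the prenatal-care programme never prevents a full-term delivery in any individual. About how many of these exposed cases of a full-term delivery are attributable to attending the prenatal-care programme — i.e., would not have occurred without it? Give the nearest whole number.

about 307 cases

p₁ = P(outcome | exposed) = 373/472 = 0.79025
p₀ = P(outcome | unexposed) = 302/2157 = 0.14001
PN = (p₁ − p₀)/p₁ = (0.79025 − 0.14001) / 0.79025 ≈ 0.82283.
Attributable cases ≈ PN × (exposed cases) = 0.82283 × 373 ≈ 306.92.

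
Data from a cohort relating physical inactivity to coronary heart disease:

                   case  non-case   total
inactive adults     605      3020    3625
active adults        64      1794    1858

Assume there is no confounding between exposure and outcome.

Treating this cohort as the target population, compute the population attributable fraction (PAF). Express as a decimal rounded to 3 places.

PAF ≈ 0.718

p₁ = P(outcome | exposed) = 605/3625 = 0.1669
p₀ = P(outcome | unexposed) = 64/1858 = 0.034446
Exposure prevalence π = 3625/5483 = 0.66113; overall risk P(Y=1) = 0.12201.
Under exogeneity, PAF = [P(Y=1) − p₀]/P(Y=1).
PAF = (0.12201 − 0.034446) / 0.12201 ≈ 0.7177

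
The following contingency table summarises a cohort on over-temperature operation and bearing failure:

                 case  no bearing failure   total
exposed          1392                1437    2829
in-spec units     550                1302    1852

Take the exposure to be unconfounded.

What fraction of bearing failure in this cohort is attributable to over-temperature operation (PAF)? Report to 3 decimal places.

PAF ≈ 0.284

p₁ = P(outcome | exposed) = 1392/2829 = 0.49205
p₀ = P(outcome | unexposed) = 550/1852 = 0.29698
Exposure prevalence π = 2829/4681 = 0.60436; overall risk P(Y=1) = 0.41487.
Under exogeneity, PAF = [P(Y=1) − p₀]/P(Y=1).
PAF = (0.41487 − 0.29698) / 0.41487 ≈ 0.2842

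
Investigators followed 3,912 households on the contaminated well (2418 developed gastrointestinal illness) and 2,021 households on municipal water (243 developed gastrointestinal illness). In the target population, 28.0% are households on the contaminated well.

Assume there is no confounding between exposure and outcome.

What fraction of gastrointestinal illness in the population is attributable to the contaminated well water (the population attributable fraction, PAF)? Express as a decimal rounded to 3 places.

p₁ = P(outcome | exposed) = 2418/3912 = 0.6181
p₀ = P(outcome | unexposed) = 243/2021 = 0.12024
Overall risk P(Y=1) = π·p₁ + (1−π)·p₀ = 0.28×0.6181 + 0.72×0.12024 = 0.25964.
Under exogeneity, PAF = [P(Y=1) − p₀] / P(Y=1).
PAF = (0.25964 − 0.12024) / 0.25964 ≈ 0.5369

PAF ≈ 0.537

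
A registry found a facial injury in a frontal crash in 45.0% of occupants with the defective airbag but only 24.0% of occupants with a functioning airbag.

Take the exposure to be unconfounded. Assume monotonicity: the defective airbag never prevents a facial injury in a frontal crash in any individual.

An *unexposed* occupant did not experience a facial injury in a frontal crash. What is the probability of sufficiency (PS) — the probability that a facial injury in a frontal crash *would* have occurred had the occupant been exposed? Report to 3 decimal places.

PS ≈ 0.276

p₁ = 0.45, p₀ = 0.24.
Under exogeneity and monotonicity, PS = (p₁ − p₀) / (1 − p₀).
PS = (0.45 − 0.24) / (1 − 0.24) = 0.21 / 0.76 ≈ 0.2763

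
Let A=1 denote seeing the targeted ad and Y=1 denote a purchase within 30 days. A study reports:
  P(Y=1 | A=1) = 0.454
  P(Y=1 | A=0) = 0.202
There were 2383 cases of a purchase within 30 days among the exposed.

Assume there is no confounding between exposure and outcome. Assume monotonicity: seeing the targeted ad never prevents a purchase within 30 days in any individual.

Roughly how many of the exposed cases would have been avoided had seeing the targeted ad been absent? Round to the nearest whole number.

Let p₁ = 0.454, p₀ = 0.202.
PN = (p₁ − p₀)/p₁ = (0.454 − 0.202) / 0.454 ≈ 0.55507.
Attributable cases ≈ PN × (exposed cases) = 0.55507 × 2383 ≈ 1322.72.

about 1323 cases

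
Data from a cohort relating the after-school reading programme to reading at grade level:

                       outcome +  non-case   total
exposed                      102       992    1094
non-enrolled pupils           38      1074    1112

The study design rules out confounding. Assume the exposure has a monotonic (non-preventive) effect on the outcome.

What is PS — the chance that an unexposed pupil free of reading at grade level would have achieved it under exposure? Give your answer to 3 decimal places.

p₁ = P(outcome | exposed) = 102/1094 = 0.093236
p₀ = P(outcome | unexposed) = 38/1112 = 0.034173
Under exogeneity and monotonicity, PS = (p₁ − p₀) / (1 − p₀).
PS = (0.093236 − 0.034173) / (1 − 0.034173) = 0.059063 / 0.96583 ≈ 0.0612

PS ≈ 0.061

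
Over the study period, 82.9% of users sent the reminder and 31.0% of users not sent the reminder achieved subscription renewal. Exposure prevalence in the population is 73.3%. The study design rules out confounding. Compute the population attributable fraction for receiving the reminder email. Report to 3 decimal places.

p₁ = 0.829, p₀ = 0.31.
Overall risk P(Y=1) = π·p₁ + (1−π)·p₀ = 0.733×0.829 + 0.267×0.31 = 0.69043.
Under exogeneity, PAF = [P(Y=1) − p₀] / P(Y=1).
PAF = (0.69043 − 0.31) / 0.69043 ≈ 0.5510

PAF ≈ 0.551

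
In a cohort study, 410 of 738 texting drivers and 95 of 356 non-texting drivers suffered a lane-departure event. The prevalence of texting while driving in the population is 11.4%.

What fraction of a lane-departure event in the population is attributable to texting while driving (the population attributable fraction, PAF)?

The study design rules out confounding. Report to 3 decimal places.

PAF ≈ 0.110

p₁ = P(outcome | exposed) = 410/738 = 0.55556
p₀ = P(outcome | unexposed) = 95/356 = 0.26685
Overall risk P(Y=1) = π·p₁ + (1−π)·p₀ = 0.114×0.55556 + 0.886×0.26685 = 0.29977.
Under exogeneity, PAF = [P(Y=1) − p₀] / P(Y=1).
PAF = (0.29977 − 0.26685) / 0.29977 ≈ 0.1098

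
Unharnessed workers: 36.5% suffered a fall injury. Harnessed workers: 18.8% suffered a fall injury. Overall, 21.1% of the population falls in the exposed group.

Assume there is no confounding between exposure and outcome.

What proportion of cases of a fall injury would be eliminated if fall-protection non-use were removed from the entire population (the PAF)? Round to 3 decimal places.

PAF ≈ 0.166

p₁ = 0.365, p₀ = 0.188.
Overall risk P(Y=1) = π·p₁ + (1−π)·p₀ = 0.211×0.365 + 0.789×0.188 = 0.22535.
Under exogeneity, PAF = [P(Y=1) − p₀] / P(Y=1).
PAF = (0.22535 − 0.188) / 0.22535 ≈ 0.1657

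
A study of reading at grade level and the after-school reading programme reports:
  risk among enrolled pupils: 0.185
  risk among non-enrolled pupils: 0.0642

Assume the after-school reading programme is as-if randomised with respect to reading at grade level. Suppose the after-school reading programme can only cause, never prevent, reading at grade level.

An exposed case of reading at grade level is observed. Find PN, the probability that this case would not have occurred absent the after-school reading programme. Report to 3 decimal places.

PN ≈ 0.653

Let p₁ = 0.185, p₀ = 0.0642.
Under exogeneity and monotonicity, PN = (p₁ − p₀) / p₁.
PN = (0.185 − 0.0642) / 0.185 = 0.1208 / 0.185 ≈ 0.6530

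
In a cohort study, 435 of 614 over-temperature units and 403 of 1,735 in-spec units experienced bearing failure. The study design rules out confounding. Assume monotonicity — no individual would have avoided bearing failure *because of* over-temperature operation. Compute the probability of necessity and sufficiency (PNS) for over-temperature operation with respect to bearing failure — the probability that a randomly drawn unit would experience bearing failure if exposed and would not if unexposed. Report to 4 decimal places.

PNS ≈ 0.4762

p₁ = P(outcome | exposed) = 435/614 = 0.70847
p₀ = P(outcome | unexposed) = 403/1735 = 0.23228
Under exogeneity and monotonicity, PNS = p₁ − p₀.
PNS = 0.70847 − 0.23228 = 0.47619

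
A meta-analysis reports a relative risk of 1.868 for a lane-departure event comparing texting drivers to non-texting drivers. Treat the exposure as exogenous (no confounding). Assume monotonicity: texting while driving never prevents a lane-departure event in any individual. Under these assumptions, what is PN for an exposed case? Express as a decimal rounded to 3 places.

Under exogeneity and monotonicity, PN = (RR − 1) / RR = 1 − 1/RR.
PN = (1.868 − 1) / 1.868 = 0.868 / 1.868 ≈ 0.4647

PN ≈ 0.465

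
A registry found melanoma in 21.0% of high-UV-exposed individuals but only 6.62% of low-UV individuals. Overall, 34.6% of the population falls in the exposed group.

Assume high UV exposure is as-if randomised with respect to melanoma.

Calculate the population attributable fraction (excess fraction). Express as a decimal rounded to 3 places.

PAF ≈ 0.429

p₁ = 0.21, p₀ = 0.0662.
Overall risk P(Y=1) = π·p₁ + (1−π)·p₀ = 0.346×0.21 + 0.654×0.0662 = 0.11595.
Under exogeneity, PAF = [P(Y=1) − p₀] / P(Y=1).
PAF = (0.11595 − 0.0662) / 0.11595 ≈ 0.4291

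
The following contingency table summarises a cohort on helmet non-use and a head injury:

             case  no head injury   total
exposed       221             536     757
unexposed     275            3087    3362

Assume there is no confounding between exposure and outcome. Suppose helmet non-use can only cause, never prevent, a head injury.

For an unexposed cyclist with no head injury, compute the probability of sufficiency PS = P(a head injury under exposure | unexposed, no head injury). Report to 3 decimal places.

p₁ = P(outcome | exposed) = 221/757 = 0.29194
p₀ = P(outcome | unexposed) = 275/3362 = 0.081797
Under exogeneity and monotonicity, PS = (p₁ − p₀)/(1 − p₀).
PS = (0.29194 − 0.081797) / 0.9182 ≈ 0.2289

PS ≈ 0.229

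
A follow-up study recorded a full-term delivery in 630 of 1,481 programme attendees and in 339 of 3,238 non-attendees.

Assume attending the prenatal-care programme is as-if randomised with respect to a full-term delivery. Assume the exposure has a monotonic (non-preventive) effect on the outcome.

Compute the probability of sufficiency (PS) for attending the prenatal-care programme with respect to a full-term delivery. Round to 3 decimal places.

PS ≈ 0.358

p₁ = P(outcome | exposed) = 630/1481 = 0.42539
p₀ = P(outcome | unexposed) = 339/3238 = 0.10469
Under exogeneity and monotonicity, PS = (p₁ − p₀) / (1 − p₀).
PS = (0.42539 − 0.10469) / (1 − 0.10469) = 0.32069 / 0.89531 ≈ 0.3582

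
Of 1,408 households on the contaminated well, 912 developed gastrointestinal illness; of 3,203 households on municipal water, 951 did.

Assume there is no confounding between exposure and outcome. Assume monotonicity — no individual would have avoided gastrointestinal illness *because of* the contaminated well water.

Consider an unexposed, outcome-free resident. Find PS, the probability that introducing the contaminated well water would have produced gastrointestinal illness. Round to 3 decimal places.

p₁ = P(outcome | exposed) = 912/1408 = 0.64773
p₀ = P(outcome | unexposed) = 951/3203 = 0.29691
Under exogeneity and monotonicity, PS = (p₁ − p₀) / (1 − p₀).
PS = (0.64773 − 0.29691) / (1 − 0.29691) = 0.35082 / 0.70309 ≈ 0.4990

PS ≈ 0.499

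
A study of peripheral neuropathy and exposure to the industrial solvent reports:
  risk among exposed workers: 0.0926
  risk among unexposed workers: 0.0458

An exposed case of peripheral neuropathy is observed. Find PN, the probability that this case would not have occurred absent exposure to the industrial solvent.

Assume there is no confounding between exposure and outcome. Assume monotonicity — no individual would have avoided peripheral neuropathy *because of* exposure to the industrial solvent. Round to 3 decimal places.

Let p₁ = 0.0926, p₀ = 0.0458.
Under exogeneity and monotonicity, PN = (p₁ − p₀) / p₁.
PN = (0.0926 − 0.0458) / 0.0926 = 0.0468 / 0.0926 ≈ 0.5054

PN ≈ 0.505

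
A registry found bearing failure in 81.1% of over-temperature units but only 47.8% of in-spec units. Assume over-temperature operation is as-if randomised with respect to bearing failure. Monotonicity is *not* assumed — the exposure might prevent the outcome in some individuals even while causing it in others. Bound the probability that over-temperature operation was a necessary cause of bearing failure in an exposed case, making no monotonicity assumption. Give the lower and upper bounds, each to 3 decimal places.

0.411 ≤ PN ≤ 0.644

p₁ = 0.811, p₀ = 0.478.
Under exogeneity alone the bounds on PN are max{0,(p₁−p₀)/p₁} ≤ PN ≤ min{1,(1−p₀)/p₁}.
  lower = (p₁ − p₀)/p₁ = 0.333 / 0.811 ≈ 0.4106
  upper = min{1, (1 − p₀)/p₁} = 0.522 / 0.811 ≈ 0.6436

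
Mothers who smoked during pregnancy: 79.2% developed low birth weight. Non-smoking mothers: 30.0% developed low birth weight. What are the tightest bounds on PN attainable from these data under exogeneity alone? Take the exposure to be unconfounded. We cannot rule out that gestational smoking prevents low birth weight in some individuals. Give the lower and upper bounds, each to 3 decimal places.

0.621 ≤ PN ≤ 0.884

p₁ = 0.792, p₀ = 0.3.
Under exogeneity alone the bounds on PN are max{0,(p₁−p₀)/p₁} ≤ PN ≤ min{1,(1−p₀)/p₁}.
  lower = (p₁ − p₀)/p₁ = 0.492 / 0.792 ≈ 0.6212
  upper = min{1, (1 − p₀)/p₁} = 0.7 / 0.792 ≈ 0.8838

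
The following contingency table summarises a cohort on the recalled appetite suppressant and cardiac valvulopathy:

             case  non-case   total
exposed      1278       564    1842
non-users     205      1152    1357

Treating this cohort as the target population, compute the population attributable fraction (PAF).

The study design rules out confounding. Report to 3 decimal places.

p₁ = P(outcome | exposed) = 1278/1842 = 0.69381
p₀ = P(outcome | unexposed) = 205/1357 = 0.15107
Exposure prevalence π = 1842/3199 = 0.5758; overall risk P(Y=1) = 0.46358.
Under exogeneity, PAF = [P(Y=1) − p₀]/P(Y=1).
PAF = (0.46358 − 0.15107) / 0.46358 ≈ 0.6741

PAF ≈ 0.674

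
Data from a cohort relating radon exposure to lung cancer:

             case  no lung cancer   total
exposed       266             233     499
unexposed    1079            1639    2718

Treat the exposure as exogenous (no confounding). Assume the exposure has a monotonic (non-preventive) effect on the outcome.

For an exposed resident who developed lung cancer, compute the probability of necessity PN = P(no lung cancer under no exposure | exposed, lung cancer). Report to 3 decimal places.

p₁ = P(outcome | exposed) = 266/499 = 0.53307
p₀ = P(outcome | unexposed) = 1079/2718 = 0.39698
Under exogeneity and monotonicity, PN = (p₁ − p₀) / p₁.
PN = (0.53307 − 0.39698) / 0.53307 = 0.13608 / 0.53307 ≈ 0.2553

PN ≈ 0.255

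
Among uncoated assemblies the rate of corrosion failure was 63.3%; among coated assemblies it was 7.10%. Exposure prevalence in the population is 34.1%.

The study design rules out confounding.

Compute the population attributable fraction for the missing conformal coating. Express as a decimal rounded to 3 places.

PAF ≈ 0.730

p₁ = 0.633, p₀ = 0.071.
Overall risk P(Y=1) = π·p₁ + (1−π)·p₀ = 0.341×0.633 + 0.659×0.071 = 0.26264.
Under exogeneity, PAF = [P(Y=1) − p₀] / P(Y=1).
PAF = (0.26264 − 0.071) / 0.26264 ≈ 0.7297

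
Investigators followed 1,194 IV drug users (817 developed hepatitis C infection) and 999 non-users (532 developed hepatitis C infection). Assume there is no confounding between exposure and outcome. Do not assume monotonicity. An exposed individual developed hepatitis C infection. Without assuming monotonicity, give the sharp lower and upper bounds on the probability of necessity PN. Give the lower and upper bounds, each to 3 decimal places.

p₁ = P(outcome | exposed) = 817/1194 = 0.68425
p₀ = P(outcome | unexposed) = 532/999 = 0.53253
Under exogeneity alone the bounds on PN are max{0,(p₁−p₀)/p₁} ≤ PN ≤ min{1,(1−p₀)/p₁}.
  lower = (p₁ − p₀)/p₁ = 0.15172 / 0.68425 ≈ 0.2217
  upper = min{1, (1 − p₀)/p₁} = 0.46747 / 0.68425 ≈ 0.6832

0.222 ≤ PN ≤ 0.683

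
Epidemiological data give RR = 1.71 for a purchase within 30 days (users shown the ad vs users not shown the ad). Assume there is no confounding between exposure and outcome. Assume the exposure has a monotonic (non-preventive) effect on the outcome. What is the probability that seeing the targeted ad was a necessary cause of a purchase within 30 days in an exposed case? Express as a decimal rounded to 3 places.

Under exogeneity and monotonicity, PN = (RR − 1) / RR = 1 − 1/RR.
PN = (1.71 − 1) / 1.71 = 0.71 / 1.71 ≈ 0.4152

PN ≈ 0.415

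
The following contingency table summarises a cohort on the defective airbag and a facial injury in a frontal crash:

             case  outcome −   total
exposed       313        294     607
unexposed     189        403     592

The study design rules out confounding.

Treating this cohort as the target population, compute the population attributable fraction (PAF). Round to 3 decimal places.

PAF ≈ 0.237

p₁ = P(outcome | exposed) = 313/607 = 0.51565
p₀ = P(outcome | unexposed) = 189/592 = 0.31926
Exposure prevalence π = 607/1199 = 0.50626; overall risk P(Y=1) = 0.41868.
Under exogeneity, PAF = [P(Y=1) − p₀]/P(Y=1).
PAF = (0.41868 − 0.31926) / 0.41868 ≈ 0.2375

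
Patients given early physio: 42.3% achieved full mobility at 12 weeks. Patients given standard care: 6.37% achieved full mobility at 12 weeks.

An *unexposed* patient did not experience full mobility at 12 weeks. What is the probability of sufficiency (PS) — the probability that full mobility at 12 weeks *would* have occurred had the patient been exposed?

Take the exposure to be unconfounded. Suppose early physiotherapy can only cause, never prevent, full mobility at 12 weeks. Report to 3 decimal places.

PS ≈ 0.384

p₁ = 0.423, p₀ = 0.0637.
Under exogeneity and monotonicity, PS = (p₁ − p₀) / (1 − p₀).
PS = (0.423 − 0.0637) / (1 − 0.0637) = 0.3593 / 0.9363 ≈ 0.3837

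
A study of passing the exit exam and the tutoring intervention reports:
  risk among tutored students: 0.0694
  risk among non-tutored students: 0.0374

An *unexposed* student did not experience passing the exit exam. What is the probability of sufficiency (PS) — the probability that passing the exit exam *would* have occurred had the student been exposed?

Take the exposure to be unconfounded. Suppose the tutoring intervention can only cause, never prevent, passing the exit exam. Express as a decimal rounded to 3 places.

PS ≈ 0.033

Let p₁ = 0.0694, p₀ = 0.0374.
Under exogeneity and monotonicity, PS = (p₁ − p₀) / (1 − p₀).
PS = (0.0694 − 0.0374) / (1 − 0.0374) = 0.032 / 0.9626 ≈ 0.0332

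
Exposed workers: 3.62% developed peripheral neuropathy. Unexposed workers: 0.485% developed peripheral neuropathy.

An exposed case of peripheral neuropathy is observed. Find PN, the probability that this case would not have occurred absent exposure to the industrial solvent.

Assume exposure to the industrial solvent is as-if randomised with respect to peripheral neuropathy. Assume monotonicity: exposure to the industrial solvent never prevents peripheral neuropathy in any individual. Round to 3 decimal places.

PN ≈ 0.866

p₁ = 0.0362, p₀ = 0.00485.
Under exogeneity and monotonicity, PN = (p₁ − p₀) / p₁.
PN = (0.0362 − 0.00485) / 0.0362 = 0.03135 / 0.0362 ≈ 0.8660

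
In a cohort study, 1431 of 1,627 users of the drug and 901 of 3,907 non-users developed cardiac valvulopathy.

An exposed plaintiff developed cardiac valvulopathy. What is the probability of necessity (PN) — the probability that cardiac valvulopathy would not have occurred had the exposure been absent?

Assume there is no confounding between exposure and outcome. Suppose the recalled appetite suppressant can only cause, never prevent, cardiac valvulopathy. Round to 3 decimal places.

PN ≈ 0.738

p₁ = P(outcome | exposed) = 1431/1627 = 0.87953
p₀ = P(outcome | unexposed) = 901/3907 = 0.23061
Under exogeneity and monotonicity, PN = (p₁ − p₀) / p₁.
PN = (0.87953 − 0.23061) / 0.87953 = 0.64892 / 0.87953 ≈ 0.7378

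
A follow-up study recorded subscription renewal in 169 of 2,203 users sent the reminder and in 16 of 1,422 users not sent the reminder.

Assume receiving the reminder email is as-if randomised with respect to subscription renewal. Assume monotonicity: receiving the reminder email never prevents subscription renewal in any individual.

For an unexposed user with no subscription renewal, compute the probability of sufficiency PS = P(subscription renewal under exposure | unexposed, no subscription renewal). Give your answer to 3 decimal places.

PS ≈ 0.066

p₁ = P(outcome | exposed) = 169/2203 = 0.076714
p₀ = P(outcome | unexposed) = 16/1422 = 0.011252
Under exogeneity and monotonicity, PS = (p₁ − p₀) / (1 − p₀).
PS = (0.076714 − 0.011252) / (1 − 0.011252) = 0.065462 / 0.98875 ≈ 0.0662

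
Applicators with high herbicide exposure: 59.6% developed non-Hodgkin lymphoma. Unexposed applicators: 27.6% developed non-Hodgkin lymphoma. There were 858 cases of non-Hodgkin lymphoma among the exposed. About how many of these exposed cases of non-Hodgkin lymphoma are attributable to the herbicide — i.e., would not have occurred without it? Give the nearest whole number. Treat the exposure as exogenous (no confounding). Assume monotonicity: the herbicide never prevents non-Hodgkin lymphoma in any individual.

p₁ = 0.596, p₀ = 0.276.
PN = (p₁ − p₀)/p₁ = (0.596 − 0.276) / 0.596 ≈ 0.53691.
Attributable cases ≈ PN × (exposed cases) = 0.53691 × 858 ≈ 460.67.

about 461 cases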